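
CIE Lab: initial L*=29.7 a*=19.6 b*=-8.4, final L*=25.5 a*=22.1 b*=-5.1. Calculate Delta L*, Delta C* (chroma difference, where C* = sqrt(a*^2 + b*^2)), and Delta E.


Delta L* = -4.2
Delta C* = 1.36
Delta E = 5.90


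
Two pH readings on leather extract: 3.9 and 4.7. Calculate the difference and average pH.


Difference = 0.8
Average pH = 4.30


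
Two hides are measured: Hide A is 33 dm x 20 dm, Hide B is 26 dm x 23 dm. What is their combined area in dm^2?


Hide A area = 33 x 20 = 660 dm^2
Hide B area = 26 x 23 = 598 dm^2
Total = 660 + 598 = 1258 dm^2


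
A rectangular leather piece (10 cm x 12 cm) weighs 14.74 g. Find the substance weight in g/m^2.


1228.3 g/m^2

Area = 10 x 12 = 120 cm^2
SW = 14.74 / 120 x 10000 = 1228.3 g/m^2


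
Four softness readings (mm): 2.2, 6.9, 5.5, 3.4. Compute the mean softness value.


4.50 mm

Sum = 2.2 + 6.9 + 5.5 + 3.4
Mean = 18.0 / 4 = 4.50 mm


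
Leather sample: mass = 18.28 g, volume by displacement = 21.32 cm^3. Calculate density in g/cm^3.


Density = mass / volume
Density = 18.28 / 21.32 = 0.857 g/cm^3


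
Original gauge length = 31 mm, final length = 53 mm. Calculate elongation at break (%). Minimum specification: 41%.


Extension = 53 - 31 = 22 mm
Elongation = 22 / 31 x 100 = 71.0%
Minimum required: 41%
Meets specification: Yes


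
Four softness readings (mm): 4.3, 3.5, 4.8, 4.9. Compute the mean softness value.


Sum = 4.3 + 3.5 + 4.8 + 4.9
Mean = 17.5 / 4 = 4.38 mm


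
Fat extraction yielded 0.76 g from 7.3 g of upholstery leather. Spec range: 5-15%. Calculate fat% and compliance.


Fat content = 10.4%
Compliant: Yes


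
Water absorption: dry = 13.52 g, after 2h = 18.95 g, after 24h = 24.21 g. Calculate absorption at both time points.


2h absorption = 40.2%
24h absorption = 79.1%

WA (2h) = (18.95 - 13.52) / 13.52 x 100 = 40.2%
WA (24h) = (24.21 - 13.52) / 13.52 x 100 = 79.1%


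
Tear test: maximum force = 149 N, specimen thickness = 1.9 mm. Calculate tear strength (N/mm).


78.4 N/mm


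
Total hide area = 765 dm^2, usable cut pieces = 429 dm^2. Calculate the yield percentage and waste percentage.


Yield = 56.1%
Waste = 43.9%


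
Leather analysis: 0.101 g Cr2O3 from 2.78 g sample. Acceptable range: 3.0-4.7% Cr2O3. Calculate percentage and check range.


Cr2O3% = 0.101 / 2.78 x 100 = 3.63%
Acceptable range: 3.0 to 4.7%
Within range: Yes


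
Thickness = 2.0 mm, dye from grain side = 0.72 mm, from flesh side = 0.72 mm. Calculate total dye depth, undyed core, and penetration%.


Total dyed = 1.44 mm
Undyed core = 0.56 mm
Penetration = 72.0%

Total dyed = 0.72 + 0.72 = 1.44 mm
Undyed core = 2.0 - 1.44 = 0.56 mm
Penetration = 1.44 / 2.0 x 100 = 72.0%


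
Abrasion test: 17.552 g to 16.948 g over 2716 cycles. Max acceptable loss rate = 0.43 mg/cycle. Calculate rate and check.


Rate = 0.222 mg/cycle
Passes: Yes

Loss = 17.552 - 16.948 = 0.604 g
Rate = 0.604 g / 2716 cycles x 1000 = 0.222 mg/cycle
Max = 0.43 mg/cycle
Passes: Yes


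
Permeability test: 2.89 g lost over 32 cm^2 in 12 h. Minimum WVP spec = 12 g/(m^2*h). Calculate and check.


WVP = 75.26 g/(m^2*h)
Meets specification: Yes

WVP = 2.89 / (32 x 12) x 10000 = 75.26 g/(m^2*h)
Minimum: 12 g/(m^2*h)
Meets spec: Yes


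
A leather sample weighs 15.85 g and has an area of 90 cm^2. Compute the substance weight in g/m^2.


1761.1 g/m^2

Substance weight = mass / area x 10000
SW = 15.85 / 90 x 10000
SW = 1761.1 g/m^2


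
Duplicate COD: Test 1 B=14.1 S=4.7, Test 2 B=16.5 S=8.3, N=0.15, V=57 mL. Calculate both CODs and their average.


COD1 = (14.1 - 4.7) x 0.15 x 8000 / 57 = 197.9 mg/L
COD2 = (16.5 - 8.3) x 0.15 x 8000 / 57 = 172.6 mg/L
Average = (197.9 + 172.6) / 2 = 185.3 mg/L


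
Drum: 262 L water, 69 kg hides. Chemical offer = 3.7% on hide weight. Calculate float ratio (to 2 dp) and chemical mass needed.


Float ratio = 262 / 69 = 3.80
Chemical = 69 x 3.7 / 100 = 2.553 kg


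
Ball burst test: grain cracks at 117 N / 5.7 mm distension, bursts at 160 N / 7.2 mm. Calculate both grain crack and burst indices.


Crack index = 117 / 5.7 = 20.5 N/mm
Burst index = 160 / 7.2 = 22.2 N/mm


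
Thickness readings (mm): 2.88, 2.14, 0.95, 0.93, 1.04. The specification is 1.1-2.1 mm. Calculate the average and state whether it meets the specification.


Sum = 7.94
Average = 7.94 / 5 = 1.59 mm
Specification range: 1.1 to 2.1 mm
Within spec: Yes


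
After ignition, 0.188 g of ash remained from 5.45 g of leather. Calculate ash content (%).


Ash% = 0.188 / 5.45 x 100
Ash% = 3.45%


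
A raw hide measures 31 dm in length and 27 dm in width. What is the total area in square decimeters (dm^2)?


837 dm^2


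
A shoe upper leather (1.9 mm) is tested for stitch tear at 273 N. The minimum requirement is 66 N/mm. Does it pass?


STS = 273 / 1.9 = 143.7 N/mm
Minimum required: 66 N/mm
Passes: Yes


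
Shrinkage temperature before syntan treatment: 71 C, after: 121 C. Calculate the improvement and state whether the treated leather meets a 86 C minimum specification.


Improvement = 50 C
Meets 86 C spec: Yes


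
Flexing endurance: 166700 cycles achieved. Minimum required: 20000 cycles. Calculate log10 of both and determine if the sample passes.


log10(166700) = 5.22
log10(20000) = 4.30
Passes: Yes


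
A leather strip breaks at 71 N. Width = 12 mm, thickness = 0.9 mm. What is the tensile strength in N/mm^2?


6.57 N/mm^2


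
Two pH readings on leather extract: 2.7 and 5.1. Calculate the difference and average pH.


Difference = |2.7 - 5.1| = 2.4
Average = (2.7 + 5.1) / 2 = 3.90


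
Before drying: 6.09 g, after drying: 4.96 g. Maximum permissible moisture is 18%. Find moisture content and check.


MC = (6.09 - 4.96) / 6.09 x 100 = 18.6%
Maximum: 18%
Acceptable: No


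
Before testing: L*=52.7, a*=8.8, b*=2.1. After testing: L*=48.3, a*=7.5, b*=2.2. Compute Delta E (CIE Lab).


Delta E = 4.59


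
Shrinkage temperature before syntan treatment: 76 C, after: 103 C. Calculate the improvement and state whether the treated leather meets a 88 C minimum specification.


Improvement = 103 - 76 = 27 C
Spec check: 103 C >= 88 C? Yes


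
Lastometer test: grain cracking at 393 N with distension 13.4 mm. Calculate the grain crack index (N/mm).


29.3 N/mm


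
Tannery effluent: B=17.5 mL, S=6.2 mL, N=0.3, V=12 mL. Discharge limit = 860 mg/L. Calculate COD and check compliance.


COD = 2260.0 mg/L
Compliant: No

COD = (17.5 - 6.2) x 0.3 x 8000 / 12 = 2260.0 mg/L
Limit: 860 mg/L
Compliant: No


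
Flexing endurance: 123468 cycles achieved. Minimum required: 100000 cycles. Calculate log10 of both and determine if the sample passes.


log10(123468) = 5.09
log10(100000) = 5.00
Passes: Yes


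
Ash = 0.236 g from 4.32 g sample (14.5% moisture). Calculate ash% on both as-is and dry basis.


As-is ash = 5.46%
Dry-basis ash = 6.39%

As-is ash% = 0.236 / 4.32 x 100 = 5.46%
Dry mass = 4.32 x (100 - 14.5) / 100 = 3.6936 g
Dry-basis ash% = 0.236 / 3.6936 x 100 = 6.39%


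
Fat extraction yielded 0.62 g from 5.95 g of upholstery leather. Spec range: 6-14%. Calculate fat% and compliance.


Fat content = 10.4%
Compliant: Yes

Fat% = 0.62 / 5.95 x 100 = 10.4%
Spec range: 6-14%
Compliant: Yes


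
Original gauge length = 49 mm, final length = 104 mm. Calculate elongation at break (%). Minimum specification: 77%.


Extension = 104 - 49 = 55 mm
Elongation = 55 / 49 x 100 = 112.2%
Minimum required: 77%
Meets specification: Yes


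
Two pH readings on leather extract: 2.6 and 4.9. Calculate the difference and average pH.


Difference = |2.6 - 4.9| = 2.3
Average = (2.6 + 4.9) / 2 = 3.75


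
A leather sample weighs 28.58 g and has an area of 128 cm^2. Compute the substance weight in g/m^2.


2232.8 g/m^2

Substance weight = mass / area x 10000
SW = 28.58 / 128 x 10000
SW = 2232.8 g/m^2


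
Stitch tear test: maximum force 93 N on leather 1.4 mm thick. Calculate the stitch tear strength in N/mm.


66.4 N/mm


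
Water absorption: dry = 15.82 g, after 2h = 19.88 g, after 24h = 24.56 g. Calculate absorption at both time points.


2h absorption = 25.7%
24h absorption = 55.2%


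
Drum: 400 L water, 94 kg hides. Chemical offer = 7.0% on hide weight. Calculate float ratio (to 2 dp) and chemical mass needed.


Float ratio = 4.26
Chemical needed = 6.58 kg


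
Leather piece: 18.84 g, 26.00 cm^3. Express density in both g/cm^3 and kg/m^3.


0.725 g/cm^3
725 kg/m^3

Density = 18.84 / 26.00 = 0.725 g/cm^3
Convert: 0.725 x 1000 = 725 kg/m^3


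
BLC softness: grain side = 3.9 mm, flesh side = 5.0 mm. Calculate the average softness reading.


4.45 mm

Average = (3.9 + 5.0) / 2
Average = 4.45 mm


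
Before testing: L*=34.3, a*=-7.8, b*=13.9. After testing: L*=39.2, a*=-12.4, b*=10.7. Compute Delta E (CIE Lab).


dL = 39.2 - 34.3 = 4.9
da = -12.4 - (-7.8) = -4.6
db = 10.7 - 13.9 = -3.2
dE = sqrt((4.9)^2 + (-4.6)^2 + (-3.2)^2) = 7.44


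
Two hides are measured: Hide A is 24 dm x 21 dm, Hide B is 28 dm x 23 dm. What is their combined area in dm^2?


Hide A area = 24 x 21 = 504 dm^2
Hide B area = 28 x 23 = 644 dm^2
Total = 504 + 644 = 1148 dm^2


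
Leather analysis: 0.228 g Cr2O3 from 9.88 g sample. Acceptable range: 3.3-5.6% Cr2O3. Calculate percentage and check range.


Cr2O3% = 0.228 / 9.88 x 100 = 2.31%
Acceptable range: 3.3 to 5.6%
Within range: No


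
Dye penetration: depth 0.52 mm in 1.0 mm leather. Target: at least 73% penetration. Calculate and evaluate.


Penetration = 52.0%
Meets target: No

Penetration = 0.52 / 1.0 x 100 = 52.0%
Target: 73%
Meets target: No


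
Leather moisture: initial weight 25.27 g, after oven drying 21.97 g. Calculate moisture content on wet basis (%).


13.1%

Moisture = 25.27 - 21.97 = 3.30 g
MC = 3.30 / 25.27 x 100 = 13.1%


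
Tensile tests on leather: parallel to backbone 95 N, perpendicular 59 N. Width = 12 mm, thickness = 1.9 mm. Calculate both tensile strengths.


Area = 12 x 1.9 = 22.8 mm^2
TS (parallel) = 95 / 22.8 = 4.17 N/mm^2
TS (perpendicular) = 59 / 22.8 = 2.59 N/mm^2


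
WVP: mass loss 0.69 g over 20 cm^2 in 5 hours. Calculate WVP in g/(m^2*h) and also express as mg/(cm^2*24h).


WVP = 69.00 g/(m^2*h)
Daily rate = 165.60 mg/(cm^2*24h)

WVP = 0.69 / (20 x 5) x 10000 = 69.00 g/(m^2*h)
Mass loss in mg = 0.69 x 1000 = 690 mg
Per cm^2 per 24h in mg: 690 x 24 / (20 x 5) = 16560 / 100 = 165.60 mg/(cm^2*24h)


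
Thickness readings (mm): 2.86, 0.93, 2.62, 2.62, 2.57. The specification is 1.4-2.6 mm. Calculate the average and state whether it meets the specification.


Sum = 11.60
Average = 11.60 / 5 = 2.32 mm
Specification range: 1.4 to 2.6 mm
Within spec: Yes


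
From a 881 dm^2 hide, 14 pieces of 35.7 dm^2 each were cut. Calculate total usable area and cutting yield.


Usable area = 499.8 dm^2
Yield = 56.7%

Total usable = 14 x 35.7 = 499.8 dm^2
Yield = 499.8 / 881 x 100 = 56.7%


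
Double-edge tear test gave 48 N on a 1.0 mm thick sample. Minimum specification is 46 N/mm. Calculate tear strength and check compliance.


Tear strength = 48 / 1.0 = 48.0 N/mm
Required minimum = 46 N/mm
Compliant: Yes


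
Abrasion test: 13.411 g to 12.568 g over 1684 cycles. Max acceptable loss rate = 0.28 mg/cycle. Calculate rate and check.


Loss = 13.411 - 12.568 = 0.843 g
Rate = 0.843 g / 1684 cycles x 1000 = 0.501 mg/cycle
Max = 0.28 mg/cycle
Passes: No


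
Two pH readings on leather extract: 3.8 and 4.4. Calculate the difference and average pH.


Difference = 0.6
Average pH = 4.10

Difference = |3.8 - 4.4| = 0.6
Average = (3.8 + 4.4) / 2 = 4.10


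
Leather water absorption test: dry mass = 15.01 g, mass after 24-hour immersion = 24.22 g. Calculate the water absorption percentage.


61.4%


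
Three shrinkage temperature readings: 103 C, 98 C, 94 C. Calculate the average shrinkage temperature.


Average = (103 + 98 + 94) / 3
Average = 295 / 3 = 98.3 C


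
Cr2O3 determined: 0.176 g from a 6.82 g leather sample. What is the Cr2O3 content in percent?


2.58%

Cr2O3% = 0.176 / 6.82 x 100
Cr2O3% = 2.58%


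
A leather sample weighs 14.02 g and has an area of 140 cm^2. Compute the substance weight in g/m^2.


Substance weight = mass / area x 10000
SW = 14.02 / 140 x 10000
SW = 1001.4 g/m^2


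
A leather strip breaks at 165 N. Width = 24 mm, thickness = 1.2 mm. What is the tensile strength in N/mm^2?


Cross-sectional area = 24 x 1.2 = 28.8 mm^2
Tensile strength = 165 / 28.8 = 5.73 N/mm^2


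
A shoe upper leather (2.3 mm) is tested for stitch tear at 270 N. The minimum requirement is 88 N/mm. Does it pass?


STS = 117.4 N/mm
Passes: Yes

STS = 270 / 2.3 = 117.4 N/mm
Minimum required: 88 N/mm
Passes: Yes


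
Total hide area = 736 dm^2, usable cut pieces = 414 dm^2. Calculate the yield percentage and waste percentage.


Yield = 414 / 736 x 100 = 56.3%
Waste = 736 - 414 = 322 dm^2
Waste% = 100 - 56.3 = 43.7%


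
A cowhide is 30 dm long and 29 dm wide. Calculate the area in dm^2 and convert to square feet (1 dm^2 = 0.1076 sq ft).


Area = 30 x 29 = 870 dm^2
Conversion: 870 x 0.1076 = 93.61 sq ft


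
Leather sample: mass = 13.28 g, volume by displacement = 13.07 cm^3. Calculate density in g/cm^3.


Density = mass / volume
Density = 13.28 / 13.07 = 1.016 g/cm^3


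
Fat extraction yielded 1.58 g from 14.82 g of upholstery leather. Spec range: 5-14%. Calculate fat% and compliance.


Fat% = 1.58 / 14.82 x 100 = 10.7%
Spec range: 5-14%
Compliant: Yes


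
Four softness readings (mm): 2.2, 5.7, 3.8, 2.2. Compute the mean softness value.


Sum = 2.2 + 5.7 + 3.8 + 2.2
Mean = 13.9 / 4 = 3.48 mm


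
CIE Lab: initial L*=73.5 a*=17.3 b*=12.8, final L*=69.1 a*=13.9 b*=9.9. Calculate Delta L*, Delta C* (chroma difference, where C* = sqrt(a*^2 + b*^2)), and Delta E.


Delta L* = -4.4
Delta C* = -4.46
Delta E = 6.27


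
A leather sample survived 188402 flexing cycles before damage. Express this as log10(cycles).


log10(188402) = 5.28


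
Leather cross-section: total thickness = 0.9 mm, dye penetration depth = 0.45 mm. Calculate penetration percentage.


Penetration% = 0.45 / 0.9 x 100
Penetration = 50.0%


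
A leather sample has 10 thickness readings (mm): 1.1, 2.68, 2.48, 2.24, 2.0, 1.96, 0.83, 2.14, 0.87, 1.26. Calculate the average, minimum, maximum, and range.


Sum = 17.56
Average = 17.56 / 10 = 1.76 mm
Minimum = 0.83 mm
Maximum = 2.68 mm
Range = 2.68 - 0.83 = 1.85 mm


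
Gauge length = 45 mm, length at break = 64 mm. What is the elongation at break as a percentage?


42.2%

Extension = 64 - 45 = 19 mm
Elongation = 19 / 45 x 100 = 42.2%


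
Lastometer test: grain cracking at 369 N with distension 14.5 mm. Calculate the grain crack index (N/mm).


25.4 N/mm

Grain crack index = force / distension
Index = 369 / 14.5 = 25.4 N/mm


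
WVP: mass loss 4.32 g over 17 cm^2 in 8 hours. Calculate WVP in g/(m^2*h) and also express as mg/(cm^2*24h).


WVP = 4.32 / (17 x 8) x 10000 = 317.65 g/(m^2*h)
Mass loss in mg = 4.32 x 1000 = 4320 mg
Per cm^2 per 24h in mg: 4320 x 24 / (17 x 8) = 103680 / 136 = 762.35 mg/(cm^2*24h)


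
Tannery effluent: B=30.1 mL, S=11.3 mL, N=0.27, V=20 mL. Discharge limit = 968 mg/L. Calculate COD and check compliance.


COD = 2030.4 mg/L
Compliant: No


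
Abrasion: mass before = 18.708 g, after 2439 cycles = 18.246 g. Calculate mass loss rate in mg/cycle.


0.189 mg/cycle


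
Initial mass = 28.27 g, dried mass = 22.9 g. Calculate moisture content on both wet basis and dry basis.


Wet basis = 19.0%
Dry basis = 23.4%

Moisture lost = 28.27 - 22.9 = 5.37 g
Wet basis MC = 5.37 / 28.27 x 100 = 19.0%
Dry basis MC = 5.37 / 22.9 x 100 = 23.4%


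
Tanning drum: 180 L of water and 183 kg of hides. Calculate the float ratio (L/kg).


1.0

Float ratio = water / hide weight
Ratio = 180 / 183 = 1.0


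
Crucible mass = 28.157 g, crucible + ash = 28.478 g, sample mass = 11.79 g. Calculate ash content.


Ash mass = 28.478 - 28.157 = 0.321 g
Ash% = 0.321 / 11.79 x 100 = 2.72%


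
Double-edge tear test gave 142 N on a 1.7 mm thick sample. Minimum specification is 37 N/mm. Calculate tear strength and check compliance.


Tear strength = 83.5 N/mm
Compliant: Yes

Tear strength = 142 / 1.7 = 83.5 N/mm
Required minimum = 37 N/mm
Compliant: Yes


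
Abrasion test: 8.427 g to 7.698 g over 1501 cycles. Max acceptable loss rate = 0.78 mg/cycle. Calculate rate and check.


Loss = 8.427 - 7.698 = 0.729 g
Rate = 0.729 g / 1501 cycles x 1000 = 0.486 mg/cycle
Max = 0.78 mg/cycle
Passes: Yes


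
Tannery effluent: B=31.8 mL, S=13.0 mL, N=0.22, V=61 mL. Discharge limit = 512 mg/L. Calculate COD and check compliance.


COD = (31.8 - 13.0) x 0.22 x 8000 / 61 = 542.4 mg/L
Limit: 512 mg/L
Compliant: No


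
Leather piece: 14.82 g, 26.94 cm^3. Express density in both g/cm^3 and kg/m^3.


0.550 g/cm^3
550 kg/m^3


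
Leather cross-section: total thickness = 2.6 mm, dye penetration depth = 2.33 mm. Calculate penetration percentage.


89.6%

Penetration% = 2.33 / 2.6 x 100
Penetration = 89.6%


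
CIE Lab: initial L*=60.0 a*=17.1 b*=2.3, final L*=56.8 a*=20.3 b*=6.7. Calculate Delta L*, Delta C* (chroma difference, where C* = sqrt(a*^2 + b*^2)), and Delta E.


Delta L* = 56.8 - 60.0 = -3.2
C1* = sqrt((17.1)^2 + (2.3)^2) = 17.254
C2* = sqrt((20.3)^2 + (6.7)^2) = 21.377
Delta C* = 21.377 - 17.254 = 4.12
Delta E = sqrt((-3.2)^2 + (3.2)^2 + (4.4)^2) = 6.31


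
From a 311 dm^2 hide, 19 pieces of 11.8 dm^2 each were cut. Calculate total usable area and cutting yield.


Usable area = 224.2 dm^2
Yield = 72.1%

Total usable = 19 x 11.8 = 224.2 dm^2
Yield = 224.2 / 311 x 100 = 72.1%


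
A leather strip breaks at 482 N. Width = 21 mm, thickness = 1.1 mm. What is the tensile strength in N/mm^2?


Cross-sectional area = 21 x 1.1 = 23.1 mm^2
Tensile strength = 482 / 23.1 = 20.87 N/mm^2


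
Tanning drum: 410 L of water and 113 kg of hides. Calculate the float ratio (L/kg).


3.6


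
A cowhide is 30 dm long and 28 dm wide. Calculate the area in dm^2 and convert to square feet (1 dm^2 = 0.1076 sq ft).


840 dm^2
90.38 sq ft


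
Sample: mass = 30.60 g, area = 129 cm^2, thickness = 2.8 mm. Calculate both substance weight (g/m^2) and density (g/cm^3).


Substance weight = 2372.1 g/m^2
Density = 0.847 g/cm^3

SW = 30.60 / 129 x 10000 = 2372.1 g/m^2
Volume = 129 x 2.8 / 10 = 36.12 cm^3
Density = 30.60 / 36.12 = 0.847 g/cm^3


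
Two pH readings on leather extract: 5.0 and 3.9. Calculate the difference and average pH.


Difference = |5.0 - 3.9| = 1.1
Average = (5.0 + 3.9) / 2 = 4.45


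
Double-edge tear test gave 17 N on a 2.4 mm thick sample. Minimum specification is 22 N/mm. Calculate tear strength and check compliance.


Tear strength = 7.1 N/mm
Compliant: No

Tear strength = 17 / 2.4 = 7.1 N/mm
Required minimum = 22 N/mm
Compliant: No


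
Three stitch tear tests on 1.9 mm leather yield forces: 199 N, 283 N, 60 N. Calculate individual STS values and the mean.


STS1 = 104.7 N/mm
STS2 = 148.9 N/mm
STS3 = 31.6 N/mm
Mean = 95.1 N/mm


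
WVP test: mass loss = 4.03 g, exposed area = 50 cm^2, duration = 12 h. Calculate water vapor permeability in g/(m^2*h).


67.17 g/(m^2*h)

WVP = mass_loss / (area x time) x 10000
WVP = 4.03 / (50 x 12) x 10000
WVP = 4.03 / 600 x 10000 = 67.17 g/(m^2*h)


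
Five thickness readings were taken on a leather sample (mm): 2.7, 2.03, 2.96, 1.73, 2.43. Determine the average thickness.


Sum = 2.7 + 2.03 + 2.96 + 1.73 + 2.43 = 11.85
Average = 11.85 / 5 = 2.37 mm


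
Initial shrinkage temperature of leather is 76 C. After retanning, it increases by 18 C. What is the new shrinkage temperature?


94 C

New Ts = 76 + 18 = 94 C


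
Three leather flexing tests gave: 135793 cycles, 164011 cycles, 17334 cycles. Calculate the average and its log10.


Average = 105713 cycles
log10 = 5.02


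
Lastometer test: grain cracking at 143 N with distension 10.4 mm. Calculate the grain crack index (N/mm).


Grain crack index = force / distension
Index = 143 / 10.4 = 13.8 N/mm


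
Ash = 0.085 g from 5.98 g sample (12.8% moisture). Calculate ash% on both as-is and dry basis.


As-is ash = 1.42%
Dry-basis ash = 1.63%

As-is ash% = 0.085 / 5.98 x 100 = 1.42%
Dry mass = 5.98 x (100 - 12.8) / 100 = 5.21456 g
Dry-basis ash% = 0.085 / 5.21456 x 100 = 1.63%


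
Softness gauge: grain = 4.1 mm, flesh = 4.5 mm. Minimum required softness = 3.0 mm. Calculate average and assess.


Average softness = 4.30 mm
Meets requirement: Yes

Average = (4.1 + 4.5) / 2 = 4.30 mm
Minimum = 3.0 mm
Meets requirement: Yes


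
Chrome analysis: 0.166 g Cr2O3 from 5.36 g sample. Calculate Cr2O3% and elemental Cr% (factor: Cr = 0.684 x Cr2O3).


Cr2O3% = 0.166 / 5.36 x 100 = 3.10%
Cr% = 3.10 x 0.684 = 2.12%


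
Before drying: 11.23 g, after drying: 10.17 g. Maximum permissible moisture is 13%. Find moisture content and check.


MC = (11.23 - 10.17) / 11.23 x 100 = 9.4%
Maximum: 13%
Acceptable: Yes


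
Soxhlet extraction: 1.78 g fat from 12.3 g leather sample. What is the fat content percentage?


14.5%

Fat content = 1.78 / 12.3 x 100
Fat = 14.5%


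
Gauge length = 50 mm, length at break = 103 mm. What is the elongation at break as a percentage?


106.0%

Extension = 103 - 50 = 53 mm
Elongation = 53 / 50 x 100 = 106.0%


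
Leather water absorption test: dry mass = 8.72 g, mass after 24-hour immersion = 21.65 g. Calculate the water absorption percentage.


148.3%

Water absorbed = 21.65 - 8.72 = 12.93 g
WA% = 12.93 / 8.72 x 100 = 148.3%


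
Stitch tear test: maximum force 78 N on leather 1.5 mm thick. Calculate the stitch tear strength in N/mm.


52.0 N/mm

Stitch tear strength = force / thickness
STS = 78 / 1.5 = 52.0 N/mm


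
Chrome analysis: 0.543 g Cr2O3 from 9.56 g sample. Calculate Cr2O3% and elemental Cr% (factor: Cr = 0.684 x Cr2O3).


Cr2O3% = 0.543 / 9.56 x 100 = 5.68%
Cr% = 5.68 x 0.684 = 3.89%


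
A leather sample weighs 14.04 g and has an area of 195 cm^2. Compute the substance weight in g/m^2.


Substance weight = mass / area x 10000
SW = 14.04 / 195 x 10000
SW = 720.0 g/m^2


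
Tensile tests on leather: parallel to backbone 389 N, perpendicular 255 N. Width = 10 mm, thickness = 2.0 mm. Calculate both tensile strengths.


Area = 10 x 2.0 = 20.0 mm^2
TS (parallel) = 389 / 20.0 = 19.45 N/mm^2
TS (perpendicular) = 255 / 20.0 = 12.75 N/mm^2


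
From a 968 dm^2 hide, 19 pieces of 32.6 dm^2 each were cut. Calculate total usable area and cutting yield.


Usable area = 619.4 dm^2
Yield = 64.0%

Total usable = 19 x 32.6 = 619.4 dm^2
Yield = 619.4 / 968 x 100 = 64.0%


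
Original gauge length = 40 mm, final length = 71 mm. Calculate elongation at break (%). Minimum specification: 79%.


Elongation = 77.5%
Meets spec: No

Extension = 71 - 40 = 31 mm
Elongation = 31 / 40 x 100 = 77.5%
Minimum required: 79%
Meets specification: No


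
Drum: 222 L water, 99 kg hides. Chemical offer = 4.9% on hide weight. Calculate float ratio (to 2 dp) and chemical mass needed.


Float ratio = 2.24
Chemical needed = 4.851 kg

Float ratio = 222 / 99 = 2.24
Chemical = 99 x 4.9 / 100 = 4.851 kg


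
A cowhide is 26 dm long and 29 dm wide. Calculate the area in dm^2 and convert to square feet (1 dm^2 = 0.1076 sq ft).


754 dm^2
81.13 sq ft


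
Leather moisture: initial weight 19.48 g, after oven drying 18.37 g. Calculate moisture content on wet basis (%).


5.7%


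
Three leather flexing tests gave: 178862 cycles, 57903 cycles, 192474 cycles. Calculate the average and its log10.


Average = (178862 + 57903 + 192474) / 3 = 143080 cycles
log10(143080) = 5.16


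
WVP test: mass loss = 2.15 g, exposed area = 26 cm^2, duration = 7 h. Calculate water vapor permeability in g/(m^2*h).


WVP = mass_loss / (area x time) x 10000
WVP = 2.15 / (26 x 7) x 10000
WVP = 2.15 / 182 x 10000 = 118.13 g/(m^2*h)


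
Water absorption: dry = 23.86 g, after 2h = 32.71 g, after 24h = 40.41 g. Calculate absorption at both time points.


2h absorption = 37.1%
24h absorption = 69.4%

WA (2h) = (32.71 - 23.86) / 23.86 x 100 = 37.1%
WA (24h) = (40.41 - 23.86) / 23.86 x 100 = 69.4%


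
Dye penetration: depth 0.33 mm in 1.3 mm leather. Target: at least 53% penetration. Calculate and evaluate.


Penetration = 0.33 / 1.3 x 100 = 25.4%
Target: 53%
Meets target: No


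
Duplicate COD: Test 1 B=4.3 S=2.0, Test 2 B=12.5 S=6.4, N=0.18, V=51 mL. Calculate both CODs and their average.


COD1 = 64.9 mg/L
COD2 = 172.2 mg/L
Average = 118.6 mg/L

COD1 = (4.3 - 2.0) x 0.18 x 8000 / 51 = 64.9 mg/L
COD2 = (12.5 - 6.4) x 0.18 x 8000 / 51 = 172.2 mg/L
Average = (64.9 + 172.2) / 2 = 118.6 mg/L


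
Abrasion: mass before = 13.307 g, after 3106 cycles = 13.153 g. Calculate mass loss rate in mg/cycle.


Mass loss = 13.307 - 13.153 = 0.154 g
Rate = 0.154 / 3106 x 1000 = 0.050 mg/cycle


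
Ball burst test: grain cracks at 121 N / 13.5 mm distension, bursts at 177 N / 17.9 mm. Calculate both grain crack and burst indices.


Crack index = 9.0 N/mm
Burst index = 9.9 N/mm

Crack index = 121 / 13.5 = 9.0 N/mm
Burst index = 177 / 17.9 = 9.9 N/mm


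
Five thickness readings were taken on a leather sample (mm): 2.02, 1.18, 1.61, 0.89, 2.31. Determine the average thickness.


Sum = 2.02 + 1.18 + 1.61 + 0.89 + 2.31 = 8.01
Average = 8.01 / 5 = 1.60 mm


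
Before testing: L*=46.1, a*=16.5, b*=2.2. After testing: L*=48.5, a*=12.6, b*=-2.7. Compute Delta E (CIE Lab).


dL = 48.5 - 46.1 = 2.4
da = 12.6 - 16.5 = -3.9
db = -2.7 - 2.2 = -4.9
dE = sqrt((2.4)^2 + (-3.9)^2 + (-4.9)^2) = 6.71


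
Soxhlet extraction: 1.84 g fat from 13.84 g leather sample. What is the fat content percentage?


Fat content = 1.84 / 13.84 x 100
Fat = 13.3%


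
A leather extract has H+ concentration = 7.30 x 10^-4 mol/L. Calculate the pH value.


pH = -log10[H+]
pH = -log10(7.30 x 10^-4) = 3.14


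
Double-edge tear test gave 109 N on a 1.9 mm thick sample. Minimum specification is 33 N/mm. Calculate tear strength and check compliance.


Tear strength = 109 / 1.9 = 57.4 N/mm
Required minimum = 33 N/mm
Compliant: Yes


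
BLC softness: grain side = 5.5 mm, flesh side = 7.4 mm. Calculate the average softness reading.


6.45 mm

Average = (5.5 + 7.4) / 2
Average = 6.45 mm


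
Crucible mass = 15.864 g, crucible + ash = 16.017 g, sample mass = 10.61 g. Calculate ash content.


Ash mass = 16.017 - 15.864 = 0.153 g
Ash% = 0.153 / 10.61 x 100 = 1.44%


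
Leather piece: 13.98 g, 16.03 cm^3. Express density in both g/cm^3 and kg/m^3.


Density = 13.98 / 16.03 = 0.872 g/cm^3
Convert: 0.872 x 1000 = 872 kg/m^3


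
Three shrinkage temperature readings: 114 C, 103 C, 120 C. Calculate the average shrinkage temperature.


Average = (114 + 103 + 120) / 3
Average = 337 / 3 = 112.3 C


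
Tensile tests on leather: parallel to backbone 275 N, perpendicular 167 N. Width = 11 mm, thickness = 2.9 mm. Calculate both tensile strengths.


Area = 11 x 2.9 = 31.9 mm^2
TS (parallel) = 275 / 31.9 = 8.62 N/mm^2
TS (perpendicular) = 167 / 31.9 = 5.24 N/mm^2


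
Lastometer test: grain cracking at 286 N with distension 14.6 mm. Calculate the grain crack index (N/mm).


Grain crack index = force / distension
Index = 286 / 14.6 = 19.6 N/mm


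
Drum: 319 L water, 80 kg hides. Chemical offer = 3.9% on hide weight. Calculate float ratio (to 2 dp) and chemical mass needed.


Float ratio = 3.99
Chemical needed = 3.12 kg

Float ratio = 319 / 80 = 3.99
Chemical = 80 x 3.9 / 100 = 3.12 kg


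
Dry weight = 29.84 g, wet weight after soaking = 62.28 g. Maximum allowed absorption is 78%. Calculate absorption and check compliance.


WA = (62.28 - 29.84) / 29.84 x 100 = 108.7%
Maximum allowed: 78%
Compliant: No


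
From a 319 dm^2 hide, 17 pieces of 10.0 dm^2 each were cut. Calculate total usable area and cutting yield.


Usable area = 170.0 dm^2
Yield = 53.3%


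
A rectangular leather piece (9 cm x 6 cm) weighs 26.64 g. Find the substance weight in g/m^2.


Area = 9 x 6 = 54 cm^2
SW = 26.64 / 54 x 10000 = 4933.3 g/m^2


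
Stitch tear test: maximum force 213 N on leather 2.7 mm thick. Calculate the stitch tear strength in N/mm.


78.9 N/mm

Stitch tear strength = force / thickness
STS = 213 / 2.7 = 78.9 N/mm


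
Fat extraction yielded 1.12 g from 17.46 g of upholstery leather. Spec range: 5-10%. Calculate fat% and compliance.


Fat% = 1.12 / 17.46 x 100 = 6.4%
Spec range: 5-10%
Compliant: Yes


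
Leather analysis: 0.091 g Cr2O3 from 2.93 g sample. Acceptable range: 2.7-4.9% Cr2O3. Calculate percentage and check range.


Cr2O3% = 0.091 / 2.93 x 100 = 3.11%
Acceptable range: 2.7 to 4.9%
Within range: Yes


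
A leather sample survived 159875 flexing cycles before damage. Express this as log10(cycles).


log10(159875) = 5.20


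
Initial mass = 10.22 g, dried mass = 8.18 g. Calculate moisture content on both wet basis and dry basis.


Wet basis = 20.0%
Dry basis = 24.9%

Moisture lost = 10.22 - 8.18 = 2.04 g
Wet basis MC = 2.04 / 10.22 x 100 = 20.0%
Dry basis MC = 2.04 / 8.18 x 100 = 24.9%


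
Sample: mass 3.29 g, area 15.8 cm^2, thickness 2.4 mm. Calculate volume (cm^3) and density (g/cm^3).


Volume = 3.792 cm^3
Density = 0.868 g/cm^3

Thickness in cm = 2.4 / 10 = 0.24 cm
Volume = 15.8 x 0.24 = 3.792 cm^3
Density = 3.29 / 3.792 = 0.868 g/cm^3


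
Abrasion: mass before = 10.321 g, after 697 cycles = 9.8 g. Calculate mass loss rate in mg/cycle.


0.747 mg/cycle


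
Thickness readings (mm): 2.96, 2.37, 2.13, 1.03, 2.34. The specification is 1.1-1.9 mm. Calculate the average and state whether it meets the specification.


Average = 2.17 mm
Within specification: No

Sum = 10.83
Average = 10.83 / 5 = 2.17 mm
Specification range: 1.1 to 1.9 mm
Within spec: No


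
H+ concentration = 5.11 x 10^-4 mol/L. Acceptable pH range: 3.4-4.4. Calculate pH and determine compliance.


pH = 3.29
Compliant: No

pH = -log10(5.11 x 10^-4) = 3.29
Range: 3.4 to 4.4
Compliant: No


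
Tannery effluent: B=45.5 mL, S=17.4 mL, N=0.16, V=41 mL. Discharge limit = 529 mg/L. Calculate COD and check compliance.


COD = (45.5 - 17.4) x 0.16 x 8000 / 41 = 877.3 mg/L
Limit: 529 mg/L
Compliant: No


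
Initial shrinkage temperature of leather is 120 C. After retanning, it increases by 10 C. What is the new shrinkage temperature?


130 C

New Ts = 120 + 10 = 130 C


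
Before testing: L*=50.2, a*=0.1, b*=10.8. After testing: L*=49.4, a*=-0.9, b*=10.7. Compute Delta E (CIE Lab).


Delta E = 1.28


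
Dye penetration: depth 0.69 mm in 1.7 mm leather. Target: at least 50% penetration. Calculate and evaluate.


Penetration = 40.6%
Meets target: No

Penetration = 0.69 / 1.7 x 100 = 40.6%
Target: 50%
Meets target: No


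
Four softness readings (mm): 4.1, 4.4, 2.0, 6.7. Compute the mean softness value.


4.30 mm


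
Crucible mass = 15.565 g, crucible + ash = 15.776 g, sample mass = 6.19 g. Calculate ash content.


Ash mass = 0.211 g
Ash content = 3.41%


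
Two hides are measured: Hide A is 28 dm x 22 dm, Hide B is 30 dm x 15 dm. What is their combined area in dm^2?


1066 dm^2

Hide A area = 28 x 22 = 616 dm^2
Hide B area = 30 x 15 = 450 dm^2
Total = 616 + 450 = 1066 dm^2


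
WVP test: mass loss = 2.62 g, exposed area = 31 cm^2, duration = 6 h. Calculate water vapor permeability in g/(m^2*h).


WVP = mass_loss / (area x time) x 10000
WVP = 2.62 / (31 x 6) x 10000
WVP = 2.62 / 186 x 10000 = 140.86 g/(m^2*h)


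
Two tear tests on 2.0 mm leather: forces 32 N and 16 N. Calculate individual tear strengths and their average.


Tear 1 = 16.0 N/mm
Tear 2 = 8.0 N/mm
Average = 12.0 N/mm

Tear 1 = 32 / 2.0 = 16.0 N/mm
Tear 2 = 16 / 2.0 = 8.0 N/mm
Average = (16.0 + 8.0) / 2 = 12.0 N/mm


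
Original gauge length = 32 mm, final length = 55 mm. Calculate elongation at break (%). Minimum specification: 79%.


Elongation = 71.9%
Meets spec: No

Extension = 55 - 32 = 23 mm
Elongation = 23 / 32 x 100 = 71.9%
Minimum required: 79%
Meets specification: No


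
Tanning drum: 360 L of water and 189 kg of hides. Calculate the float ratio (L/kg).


Float ratio = water / hide weight
Ratio = 360 / 189 = 1.9


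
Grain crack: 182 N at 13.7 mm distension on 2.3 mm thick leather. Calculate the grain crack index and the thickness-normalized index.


Crack index = 182 / 13.7 = 13.3 N/mm
Normalized = 13.3 / 2.3 = 5.8 N/mm per mm


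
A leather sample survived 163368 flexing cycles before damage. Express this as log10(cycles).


5.21

log10(163368) = 5.21


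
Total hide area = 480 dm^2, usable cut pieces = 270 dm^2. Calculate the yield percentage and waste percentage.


Yield = 56.3%
Waste = 43.7%

Yield = 270 / 480 x 100 = 56.3%
Waste = 480 - 270 = 210 dm^2
Waste% = 100 - 56.3 = 43.7%


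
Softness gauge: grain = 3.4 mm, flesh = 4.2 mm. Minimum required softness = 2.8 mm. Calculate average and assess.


Average = (3.4 + 4.2) / 2 = 3.80 mm
Minimum = 2.8 mm
Meets requirement: Yes


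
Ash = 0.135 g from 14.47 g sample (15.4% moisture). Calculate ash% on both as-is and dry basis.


As-is ash = 0.93%
Dry-basis ash = 1.10%

As-is ash% = 0.135 / 14.47 x 100 = 0.93%
Dry mass = 14.47 x (100 - 15.4) / 100 = 12.24162 g
Dry-basis ash% = 0.135 / 12.24162 x 100 = 1.10%


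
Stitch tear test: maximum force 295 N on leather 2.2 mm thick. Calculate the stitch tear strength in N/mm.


Stitch tear strength = force / thickness
STS = 295 / 2.2 = 134.1 N/mm


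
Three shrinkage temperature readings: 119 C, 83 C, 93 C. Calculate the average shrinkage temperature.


98.3 C

Average = (119 + 83 + 93) / 3
Average = 295 / 3 = 98.3 C


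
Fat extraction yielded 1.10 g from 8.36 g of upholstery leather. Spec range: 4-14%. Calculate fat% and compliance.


Fat content = 13.2%
Compliant: Yes

Fat% = 1.10 / 8.36 x 100 = 13.2%
Spec range: 4-14%
Compliant: Yes


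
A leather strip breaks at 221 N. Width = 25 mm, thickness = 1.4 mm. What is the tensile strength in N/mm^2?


6.31 N/mm^2

Cross-sectional area = 25 x 1.4 = 35.0 mm^2
Tensile strength = 221 / 35.0 = 6.31 N/mm^2


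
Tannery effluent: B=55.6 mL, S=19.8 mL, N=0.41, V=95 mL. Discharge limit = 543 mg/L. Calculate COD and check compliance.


COD = 1236.0 mg/L
Compliant: No

COD = (55.6 - 19.8) x 0.41 x 8000 / 95 = 1236.0 mg/L
Limit: 543 mg/L
Compliant: No


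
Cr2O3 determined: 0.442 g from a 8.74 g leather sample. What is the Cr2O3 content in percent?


5.06%

Cr2O3% = 0.442 / 8.74 x 100
Cr2O3% = 5.06%


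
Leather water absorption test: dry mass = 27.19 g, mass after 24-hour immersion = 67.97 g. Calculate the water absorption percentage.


Water absorbed = 67.97 - 27.19 = 40.78 g
WA% = 40.78 / 27.19 x 100 = 150.0%


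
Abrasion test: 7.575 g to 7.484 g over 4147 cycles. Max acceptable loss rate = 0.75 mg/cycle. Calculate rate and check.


Rate = 0.022 mg/cycle
Passes: Yes

Loss = 7.575 - 7.484 = 0.091 g
Rate = 0.091 g / 4147 cycles x 1000 = 0.022 mg/cycle
Max = 0.75 mg/cycle
Passes: Yes


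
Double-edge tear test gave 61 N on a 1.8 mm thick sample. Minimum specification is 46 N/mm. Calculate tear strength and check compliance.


Tear strength = 61 / 1.8 = 33.9 N/mm
Required minimum = 46 N/mm
Compliant: No


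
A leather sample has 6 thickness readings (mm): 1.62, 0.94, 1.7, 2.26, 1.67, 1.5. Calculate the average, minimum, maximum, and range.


Average = 1.62 mm
Min = 0.94 mm
Max = 2.26 mm
Range = 1.32 mm

Sum = 9.69
Average = 9.69 / 6 = 1.62 mm
Minimum = 0.94 mm
Maximum = 2.26 mm
Range = 2.26 - 0.94 = 1.32 mm


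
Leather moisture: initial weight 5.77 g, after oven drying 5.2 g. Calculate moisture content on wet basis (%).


9.9%

Moisture = 5.77 - 5.2 = 0.57 g
MC = 0.57 / 5.77 x 100 = 9.9%


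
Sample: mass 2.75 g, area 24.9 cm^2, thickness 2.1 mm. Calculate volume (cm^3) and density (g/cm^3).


Thickness in cm = 2.1 / 10 = 0.21 cm
Volume = 24.9 x 0.21 = 5.229 cm^3
Density = 2.75 / 5.229 = 0.526 g/cm^3


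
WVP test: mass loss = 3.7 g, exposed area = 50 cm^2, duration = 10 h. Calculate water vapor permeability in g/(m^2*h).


WVP = mass_loss / (area x time) x 10000
WVP = 3.7 / (50 x 10) x 10000
WVP = 3.7 / 500 x 10000 = 74.00 g/(m^2*h)


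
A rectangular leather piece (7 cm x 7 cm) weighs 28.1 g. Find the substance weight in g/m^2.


5734.7 g/m^2

Area = 7 x 7 = 49 cm^2
SW = 28.1 / 49 x 10000 = 5734.7 g/m^2


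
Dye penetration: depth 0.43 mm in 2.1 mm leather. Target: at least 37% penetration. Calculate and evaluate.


Penetration = 20.5%
Meets target: No

Penetration = 0.43 / 2.1 x 100 = 20.5%
Target: 37%
Meets target: No


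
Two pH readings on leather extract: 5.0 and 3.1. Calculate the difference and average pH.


Difference = |5.0 - 3.1| = 1.9
Average = (5.0 + 3.1) / 2 = 4.05


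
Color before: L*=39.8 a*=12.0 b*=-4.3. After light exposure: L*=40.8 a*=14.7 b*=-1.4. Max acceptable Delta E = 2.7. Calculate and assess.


Delta E = 4.09
Passes: No


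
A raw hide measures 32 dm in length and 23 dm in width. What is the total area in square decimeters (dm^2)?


Area = length x width
Area = 32 x 23 = 736 dm^2


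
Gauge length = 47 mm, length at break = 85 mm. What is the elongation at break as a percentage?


80.9%

Extension = 85 - 47 = 38 mm
Elongation = 38 / 47 x 100 = 80.9%


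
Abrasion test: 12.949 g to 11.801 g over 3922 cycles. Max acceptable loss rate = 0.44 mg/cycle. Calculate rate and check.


Rate = 0.293 mg/cycle
Passes: Yes

Loss = 12.949 - 11.801 = 1.148 g
Rate = 1.148 g / 3922 cycles x 1000 = 0.293 mg/cycle
Max = 0.44 mg/cycle
Passes: Yes


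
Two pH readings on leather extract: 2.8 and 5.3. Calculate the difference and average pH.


Difference = |2.8 - 5.3| = 2.5
Average = (2.8 + 5.3) / 2 = 4.05


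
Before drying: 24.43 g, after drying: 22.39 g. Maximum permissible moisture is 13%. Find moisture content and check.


Moisture content = 8.4%
Acceptable: Yes

MC = (24.43 - 22.39) / 24.43 x 100 = 8.4%
Maximum: 13%
Acceptable: Yes


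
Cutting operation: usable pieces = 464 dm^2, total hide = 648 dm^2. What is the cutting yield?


Yield = usable / total x 100
Yield = 464 / 648 x 100 = 71.6%


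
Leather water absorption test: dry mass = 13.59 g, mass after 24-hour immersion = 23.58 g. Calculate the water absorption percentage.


Water absorbed = 23.58 - 13.59 = 9.99 g
WA% = 9.99 / 13.59 x 100 = 73.5%


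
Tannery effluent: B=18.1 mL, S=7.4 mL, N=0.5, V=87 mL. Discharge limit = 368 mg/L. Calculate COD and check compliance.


COD = 492.0 mg/L
Compliant: No

COD = (18.1 - 7.4) x 0.5 x 8000 / 87 = 492.0 mg/L
Limit: 368 mg/L
Compliant: No


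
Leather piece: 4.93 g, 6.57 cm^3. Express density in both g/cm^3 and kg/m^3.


0.750 g/cm^3
750 kg/m^3


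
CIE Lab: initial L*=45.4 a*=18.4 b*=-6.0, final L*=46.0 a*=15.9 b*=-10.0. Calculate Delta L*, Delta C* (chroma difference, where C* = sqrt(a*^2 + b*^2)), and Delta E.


Delta L* = 0.6
Delta C* = -0.57
Delta E = 4.75


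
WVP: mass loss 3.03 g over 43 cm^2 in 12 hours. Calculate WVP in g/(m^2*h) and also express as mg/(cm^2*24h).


WVP = 58.72 g/(m^2*h)
Daily rate = 140.93 mg/(cm^2*24h)

WVP = 3.03 / (43 x 12) x 10000 = 58.72 g/(m^2*h)
Mass loss in mg = 3.03 x 1000 = 3030 mg
Per cm^2 per 24h in mg: 3030 x 24 / (43 x 12) = 72720 / 516 = 140.93 mg/(cm^2*24h)


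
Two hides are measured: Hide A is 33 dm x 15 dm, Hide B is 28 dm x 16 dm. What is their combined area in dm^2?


943 dm^2
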